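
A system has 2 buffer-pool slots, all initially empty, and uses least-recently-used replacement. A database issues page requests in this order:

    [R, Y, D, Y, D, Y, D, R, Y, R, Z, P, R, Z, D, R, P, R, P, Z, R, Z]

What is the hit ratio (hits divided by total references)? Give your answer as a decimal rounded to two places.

R: miss, frames [R]
Y: miss, frames [R, Y]
D: miss, evict R, frames [Y, D]
Y: hit
D: hit
Y: hit
D: hit
R: miss, evict Y, frames [D, R]
Y: miss, evict D, frames [R, Y]
R: hit
Z: miss, evict Y, frames [R, Z]
P: miss, evict R, frames [Z, P]
R: miss, evict Z, frames [P, R]
Z: miss, evict P, frames [R, Z]
D: miss, evict R, frames [Z, D]
R: miss, evict Z, frames [D, R]
P: miss, evict D, frames [R, P]
R: hit
P: hit
Z: miss, evict R, frames [P, Z]
R: miss, evict P, frames [Z, R]
Z: hit
Hits: 8 of 22 references → 8/22 = 0.3636.

0.36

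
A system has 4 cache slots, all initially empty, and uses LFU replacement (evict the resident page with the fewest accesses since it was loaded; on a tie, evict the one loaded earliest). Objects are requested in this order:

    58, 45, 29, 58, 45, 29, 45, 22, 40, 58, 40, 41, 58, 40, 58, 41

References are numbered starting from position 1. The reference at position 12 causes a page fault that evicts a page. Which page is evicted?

29

pos 1: 58: miss, frames {58}
pos 2: 45: miss, frames {58,45}
pos 3: 29: miss, frames {58,45,29}
pos 4: 58: hit
pos 5: 45: hit
pos 6: 29: hit
pos 7: 45: hit
pos 8: 22: miss, frames {58,45,29,22}
pos 9: 40: miss, evict 22, frames {58,45,29,40}
pos 10: 58: hit
pos 11: 40: hit
pos 12: 41: miss, evict 29, frames {58,45,40,41}
At position 12, page 29 is evicted.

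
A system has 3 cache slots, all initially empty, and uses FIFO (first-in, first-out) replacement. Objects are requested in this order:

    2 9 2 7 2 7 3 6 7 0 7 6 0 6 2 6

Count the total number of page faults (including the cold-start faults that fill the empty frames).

9

2: miss, frames [2]
9: miss, frames [2, 9]
2: hit
7: miss, frames [2, 9, 7]
2: hit
7: hit
3: miss, evict 2, frames [9, 7, 3]
6: miss, evict 9, frames [7, 3, 6]
7: hit
0: miss, evict 7, frames [3, 6, 0]
7: miss, evict 3, frames [6, 0, 7]
6: hit
0: hit
6: hit
2: miss, evict 6, frames [0, 7, 2]
6: miss, evict 0, frames [7, 2, 6]
Page faults: 9.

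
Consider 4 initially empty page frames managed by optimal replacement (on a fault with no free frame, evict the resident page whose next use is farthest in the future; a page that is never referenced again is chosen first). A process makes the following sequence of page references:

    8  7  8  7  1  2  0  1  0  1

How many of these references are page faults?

8 → fault, frames (8)
7 → fault, frames (8 7)
8 → hit
7 → hit
1 → fault, frames (8 7 1)
2 → fault, frames (8 7 1 2)
0 → fault, evict 2, frames (8 7 1 0)
1 → hit
0 → hit
1 → hit
Page faults: 5.

5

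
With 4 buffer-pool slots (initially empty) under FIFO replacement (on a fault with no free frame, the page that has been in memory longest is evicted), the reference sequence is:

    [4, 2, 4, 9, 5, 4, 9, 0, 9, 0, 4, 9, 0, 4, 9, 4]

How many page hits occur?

10

4: miss, frames (4)
2: miss, frames (4 2)
4: hit
9: miss, frames (4 2 9)
5: miss, frames (4 2 9 5)
4: hit
9: hit
0: miss, evict 4, frames (2 9 5 0)
9: hit
0: hit
4: miss, evict 2, frames (9 5 0 4)
9: hit
0: hit
4: hit
9: hit
4: hit
Hits: 10.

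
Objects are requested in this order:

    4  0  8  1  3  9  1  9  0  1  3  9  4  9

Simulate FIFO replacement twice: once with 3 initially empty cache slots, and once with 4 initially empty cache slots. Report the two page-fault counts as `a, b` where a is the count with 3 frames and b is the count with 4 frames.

11, 8

3 frames: F F F F F F . . F F F F F . → 11 faults.
4 frames: F F F F F F . . F . . . F . → 8 faults.
8 < 11: adding a frame reduced faults, as is typical.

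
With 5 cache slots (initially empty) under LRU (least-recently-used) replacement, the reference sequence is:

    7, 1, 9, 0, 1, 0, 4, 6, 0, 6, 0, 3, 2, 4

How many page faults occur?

8

7 -> miss, frames [7]
1 -> miss, frames [7, 1]
9 -> miss, frames [7, 1, 9]
0 -> miss, frames [7, 1, 9, 0]
1 -> hit
0 -> hit
4 -> miss, frames [7, 9, 1, 0, 4]
6 -> miss, evict 7, frames [9, 1, 0, 4, 6]
0 -> hit
6 -> hit
0 -> hit
3 -> miss, evict 9, frames [1, 4, 6, 0, 3]
2 -> miss, evict 1, frames [4, 6, 0, 3, 2]
4 -> hit
Page faults: 8.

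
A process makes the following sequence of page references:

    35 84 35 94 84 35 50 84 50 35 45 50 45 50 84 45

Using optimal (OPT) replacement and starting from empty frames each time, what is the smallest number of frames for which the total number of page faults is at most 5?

f=1: 16 faults
f=2: 8 faults
f=3: 5 faults
f=4: 5 faults
f=5: 5 faults
Smallest f with faults ≤ 5 is 3.

3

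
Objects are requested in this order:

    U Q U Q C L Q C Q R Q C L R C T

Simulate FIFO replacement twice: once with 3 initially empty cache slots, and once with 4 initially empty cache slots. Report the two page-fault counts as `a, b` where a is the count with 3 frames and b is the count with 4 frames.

3 frames: F F . . F F . . . F F F F F . F → 10 faults.
4 frames: F F . . F F . . . F . . . . . F → 6 faults.
6 < 10: adding a frame reduced faults, as is typical.

10, 6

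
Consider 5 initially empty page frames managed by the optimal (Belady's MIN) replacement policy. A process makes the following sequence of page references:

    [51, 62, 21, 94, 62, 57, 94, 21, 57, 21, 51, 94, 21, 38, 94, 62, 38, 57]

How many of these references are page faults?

51 -> miss, frames {51}
62 -> miss, frames {51,62}
21 -> miss, frames {51,62,21}
94 -> miss, frames {51,62,21,94}
62 -> hit
57 -> miss, frames {51,62,21,94,57}
94 -> hit
21 -> hit
57 -> hit
21 -> hit
51 -> hit
94 -> hit
21 -> hit
38 -> miss, evict 21, frames {51,62,94,57,38}
94 -> hit
62 -> hit
38 -> hit
57 -> hit
Page faults: 6.

6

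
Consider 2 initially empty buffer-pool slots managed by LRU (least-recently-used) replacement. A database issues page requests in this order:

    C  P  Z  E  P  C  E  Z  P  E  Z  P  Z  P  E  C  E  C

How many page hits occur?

C -> fault, frames [C]
P -> fault, frames [C, P]
Z -> fault, evict C, frames [P, Z]
E -> fault, evict P, frames [Z, E]
P -> fault, evict Z, frames [E, P]
C -> fault, evict E, frames [P, C]
E -> fault, evict P, frames [C, E]
Z -> fault, evict C, frames [E, Z]
P -> fault, evict E, frames [Z, P]
E -> fault, evict Z, frames [P, E]
Z -> fault, evict P, frames [E, Z]
P -> fault, evict E, frames [Z, P]
Z -> hit
P -> hit
E -> fault, evict Z, frames [P, E]
C -> fault, evict P, frames [E, C]
E -> hit
C -> hit
Hits: 4.

4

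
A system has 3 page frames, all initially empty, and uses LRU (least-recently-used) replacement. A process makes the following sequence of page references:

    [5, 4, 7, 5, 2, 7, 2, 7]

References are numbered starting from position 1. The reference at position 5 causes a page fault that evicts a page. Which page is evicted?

pos 1: 5: miss, frames (5)
pos 2: 4: miss, frames (5 4)
pos 3: 7: miss, frames (5 4 7)
pos 4: 5: hit
pos 5: 2: miss, evict 4, frames (7 5 2)
At position 5, page 4 is evicted.

4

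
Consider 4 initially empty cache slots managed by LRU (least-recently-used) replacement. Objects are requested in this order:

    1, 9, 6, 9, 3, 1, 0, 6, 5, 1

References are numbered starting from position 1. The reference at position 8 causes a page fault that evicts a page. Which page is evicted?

pos 1: 1 → fault, frames {1}
pos 2: 9 → fault, frames {1,9}
pos 3: 6 → fault, frames {1,9,6}
pos 4: 9 → hit
pos 5: 3 → fault, frames {1,6,9,3}
pos 6: 1 → hit
pos 7: 0 → fault, evict 6, frames {9,3,1,0}
pos 8: 6 → fault, evict 9, frames {3,1,0,6}
At position 8, page 9 is evicted.

9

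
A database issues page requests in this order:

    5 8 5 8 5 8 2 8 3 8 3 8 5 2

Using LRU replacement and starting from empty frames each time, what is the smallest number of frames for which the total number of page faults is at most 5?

f=1: 14 faults
f=2: 6 faults
f=3: 6 faults
f=4: 4 faults
Smallest f with faults ≤ 5 is 4.

4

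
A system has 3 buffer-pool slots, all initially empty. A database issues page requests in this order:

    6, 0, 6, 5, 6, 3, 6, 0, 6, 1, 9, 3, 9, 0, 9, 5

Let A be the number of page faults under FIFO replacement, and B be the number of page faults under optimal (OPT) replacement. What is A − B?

Under FIFO: F F . F . F F F . F F F . F . F → 11 faults.
Under OPT: F F . F . F . . . F F . . . . F → 7 faults.
A − B = 11 − 7 = 4.

4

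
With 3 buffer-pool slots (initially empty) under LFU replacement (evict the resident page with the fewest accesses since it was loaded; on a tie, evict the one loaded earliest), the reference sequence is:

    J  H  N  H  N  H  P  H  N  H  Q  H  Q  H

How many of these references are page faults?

J -> fault, frames [J]
H -> fault, frames [J, H]
N -> fault, frames [J, H, N]
H -> hit
N -> hit
H -> hit
P -> fault, evict J, frames [H, N, P]
H -> hit
N -> hit
H -> hit
Q -> fault, evict P, frames [H, N, Q]
H -> hit
Q -> hit
H -> hit
Page faults: 5.

5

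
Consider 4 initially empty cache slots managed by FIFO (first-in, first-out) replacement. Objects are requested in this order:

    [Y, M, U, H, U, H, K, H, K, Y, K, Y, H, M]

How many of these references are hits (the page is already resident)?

Y: fault, frames (Y)
M: fault, frames (Y M)
U: fault, frames (Y M U)
H: fault, frames (Y M U H)
U: hit
H: hit
K: fault, evict Y, frames (M U H K)
H: hit
K: hit
Y: fault, evict M, frames (U H K Y)
K: hit
Y: hit
H: hit
M: fault, evict U, frames (H K Y M)
Hits: 7.

7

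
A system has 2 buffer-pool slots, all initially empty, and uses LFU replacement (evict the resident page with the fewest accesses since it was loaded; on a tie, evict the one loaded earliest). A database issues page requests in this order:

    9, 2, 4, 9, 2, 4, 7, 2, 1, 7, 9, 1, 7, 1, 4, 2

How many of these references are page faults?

15

9 → fault, frames [9]
2 → fault, frames [9, 2]
4 → fault, evict 9, frames [2, 4]
9 → fault, evict 2, frames [4, 9]
2 → fault, evict 4, frames [9, 2]
4 → fault, evict 9, frames [2, 4]
7 → fault, evict 2, frames [4, 7]
2 → fault, evict 4, frames [7, 2]
1 → fault, evict 7, frames [2, 1]
7 → fault, evict 2, frames [1, 7]
9 → fault, evict 1, frames [7, 9]
1 → fault, evict 7, frames [9, 1]
7 → fault, evict 9, frames [1, 7]
1 → hit
4 → fault, evict 7, frames [1, 4]
2 → fault, evict 4, frames [1, 2]
Page faults: 15.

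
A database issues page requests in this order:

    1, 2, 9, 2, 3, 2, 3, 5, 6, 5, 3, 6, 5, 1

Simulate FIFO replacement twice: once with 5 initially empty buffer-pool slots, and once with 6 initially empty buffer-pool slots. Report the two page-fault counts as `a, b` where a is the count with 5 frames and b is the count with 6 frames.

7, 6

5 frames: F F F . F . . F F . . . . F → 7 faults.
6 frames: F F F . F . . F F . . . . . → 6 faults.
6 < 7: adding a frame reduced faults, as is typical.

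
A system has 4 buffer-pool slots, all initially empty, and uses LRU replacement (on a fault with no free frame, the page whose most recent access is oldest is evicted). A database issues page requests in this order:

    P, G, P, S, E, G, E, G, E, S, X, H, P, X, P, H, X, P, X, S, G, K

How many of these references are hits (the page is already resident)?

P → fault, frames (P)
G → fault, frames (P G)
P → hit
S → fault, frames (G P S)
E → fault, frames (G P S E)
G → hit
E → hit
G → hit
E → hit
S → hit
X → fault, evict P, frames (G E S X)
H → fault, evict G, frames (E S X H)
P → fault, evict E, frames (S X H P)
X → hit
P → hit
H → hit
X → hit
P → hit
X → hit
S → hit
G → fault, evict H, frames (P X S G)
K → fault, evict P, frames (X S G K)
Hits: 13.

13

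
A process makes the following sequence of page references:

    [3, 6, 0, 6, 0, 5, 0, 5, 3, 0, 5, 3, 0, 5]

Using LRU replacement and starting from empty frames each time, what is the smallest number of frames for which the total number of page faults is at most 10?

f=1: 14 faults
f=2: 10 faults
f=3: 5 faults
f=4: 4 faults
Smallest f with faults ≤ 10 is 2.

2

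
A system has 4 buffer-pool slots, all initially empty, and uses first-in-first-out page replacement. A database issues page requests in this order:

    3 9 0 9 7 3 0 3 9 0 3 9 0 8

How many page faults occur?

3 -> fault, frames [3]
9 -> fault, frames [3, 9]
0 -> fault, frames [3, 9, 0]
9 -> hit
7 -> fault, frames [3, 9, 0, 7]
3 -> hit
0 -> hit
3 -> hit
9 -> hit
0 -> hit
3 -> hit
9 -> hit
0 -> hit
8 -> fault, evict 3, frames [9, 0, 7, 8]
Page faults: 5.

5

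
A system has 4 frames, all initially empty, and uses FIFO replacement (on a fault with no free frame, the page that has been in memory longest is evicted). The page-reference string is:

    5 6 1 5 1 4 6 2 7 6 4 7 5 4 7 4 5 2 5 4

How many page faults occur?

10

5 -> fault, frames [5]
6 -> fault, frames [5, 6]
1 -> fault, frames [5, 6, 1]
5 -> hit
1 -> hit
4 -> fault, frames [5, 6, 1, 4]
6 -> hit
2 -> fault, evict 5, frames [6, 1, 4, 2]
7 -> fault, evict 6, frames [1, 4, 2, 7]
6 -> fault, evict 1, frames [4, 2, 7, 6]
4 -> hit
7 -> hit
5 -> fault, evict 4, frames [2, 7, 6, 5]
4 -> fault, evict 2, frames [7, 6, 5, 4]
7 -> hit
4 -> hit
5 -> hit
2 -> fault, evict 7, frames [6, 5, 4, 2]
5 -> hit
4 -> hit
Page faults: 10.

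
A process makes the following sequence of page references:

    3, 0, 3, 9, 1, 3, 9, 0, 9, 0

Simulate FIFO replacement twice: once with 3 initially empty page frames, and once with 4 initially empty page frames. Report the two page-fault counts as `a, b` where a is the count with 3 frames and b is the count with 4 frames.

3 frames: F F . F F F . F F . → 7 faults.
4 frames: F F . F F . . . . . → 4 faults.
4 < 7: adding a frame reduced faults, as is typical.

7, 4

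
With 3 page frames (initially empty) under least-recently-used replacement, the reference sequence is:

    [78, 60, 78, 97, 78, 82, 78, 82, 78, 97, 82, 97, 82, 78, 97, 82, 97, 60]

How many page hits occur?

78 → fault, frames {78}
60 → fault, frames {78,60}
78 → hit
97 → fault, frames {60,78,97}
78 → hit
82 → fault, evict 60, frames {97,78,82}
78 → hit
82 → hit
78 → hit
97 → hit
82 → hit
97 → hit
82 → hit
78 → hit
97 → hit
82 → hit
97 → hit
60 → fault, evict 78, frames {82,97,60}
Hits: 13.

13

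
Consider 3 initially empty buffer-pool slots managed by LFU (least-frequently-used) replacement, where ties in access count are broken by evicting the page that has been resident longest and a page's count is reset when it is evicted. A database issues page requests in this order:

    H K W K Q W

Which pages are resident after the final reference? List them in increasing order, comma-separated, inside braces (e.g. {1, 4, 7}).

H → fault, frames (H)
K → fault, frames (H K)
W → fault, frames (H K W)
K → hit
Q → fault, evict H, frames (K W Q)
W → hit

{K, Q, W}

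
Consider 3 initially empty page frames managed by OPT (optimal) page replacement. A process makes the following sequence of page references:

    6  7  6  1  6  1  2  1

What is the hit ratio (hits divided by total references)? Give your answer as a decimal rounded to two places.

0.50

6 -> fault, frames (6)
7 -> fault, frames (6 7)
6 -> hit
1 -> fault, frames (6 7 1)
6 -> hit
1 -> hit
2 -> fault, evict 7, frames (6 1 2)
1 -> hit
Hits: 4 of 8 references → 4/8 = 0.5000.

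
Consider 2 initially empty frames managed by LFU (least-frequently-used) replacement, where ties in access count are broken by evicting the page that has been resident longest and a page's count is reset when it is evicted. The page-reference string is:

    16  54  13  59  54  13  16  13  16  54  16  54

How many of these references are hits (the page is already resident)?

4

16 -> miss, frames [16]
54 -> miss, frames [16, 54]
13 -> miss, evict 16, frames [54, 13]
59 -> miss, evict 54, frames [13, 59]
54 -> miss, evict 13, frames [59, 54]
13 -> miss, evict 59, frames [54, 13]
16 -> miss, evict 54, frames [13, 16]
13 -> hit
16 -> hit
54 -> miss, evict 13, frames [16, 54]
16 -> hit
54 -> hit
Hits: 4.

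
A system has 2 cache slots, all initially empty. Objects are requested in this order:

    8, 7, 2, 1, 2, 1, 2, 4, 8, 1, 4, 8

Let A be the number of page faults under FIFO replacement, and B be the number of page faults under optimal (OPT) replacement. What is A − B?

2

Under FIFO: F F F F . . . F F F F F → 9 faults.
Under OPT: F F F F . . . F F . F . → 7 faults.
A − B = 9 − 7 = 2.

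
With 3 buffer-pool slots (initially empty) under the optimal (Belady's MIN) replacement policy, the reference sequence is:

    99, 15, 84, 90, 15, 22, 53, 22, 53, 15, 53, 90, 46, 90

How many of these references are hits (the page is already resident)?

6

99 -> fault, frames {99}
15 -> fault, frames {99,15}
84 -> fault, frames {99,15,84}
90 -> fault, evict 84, frames {99,15,90}
15 -> hit
22 -> fault, evict 99, frames {15,90,22}
53 -> fault, evict 90, frames {15,22,53}
22 -> hit
53 -> hit
15 -> hit
53 -> hit
90 -> fault, evict 53, frames {15,22,90}
46 -> fault, evict 22, frames {15,90,46}
90 -> hit
Hits: 6.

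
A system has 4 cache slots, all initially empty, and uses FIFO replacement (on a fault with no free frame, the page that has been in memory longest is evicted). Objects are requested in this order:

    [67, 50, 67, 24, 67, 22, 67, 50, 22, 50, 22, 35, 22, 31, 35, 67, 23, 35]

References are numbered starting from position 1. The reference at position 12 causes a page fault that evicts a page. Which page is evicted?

67

pos 1: 67 → fault, frames {67}
pos 2: 50 → fault, frames {67,50}
pos 3: 67 → hit
pos 4: 24 → fault, frames {67,50,24}
pos 5: 67 → hit
pos 6: 22 → fault, frames {67,50,24,22}
pos 7: 67 → hit
pos 8: 50 → hit
pos 9: 22 → hit
pos 10: 50 → hit
pos 11: 22 → hit
pos 12: 35 → fault, evict 67, frames {50,24,22,35}
At position 12, page 67 is evicted.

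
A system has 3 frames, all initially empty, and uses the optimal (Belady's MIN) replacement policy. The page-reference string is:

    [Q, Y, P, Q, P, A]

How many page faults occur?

Q → miss, frames [Q]
Y → miss, frames [Q, Y]
P → miss, frames [Q, Y, P]
Q → hit
P → hit
A → miss, evict P, frames [Q, Y, A]
Page faults: 4.

4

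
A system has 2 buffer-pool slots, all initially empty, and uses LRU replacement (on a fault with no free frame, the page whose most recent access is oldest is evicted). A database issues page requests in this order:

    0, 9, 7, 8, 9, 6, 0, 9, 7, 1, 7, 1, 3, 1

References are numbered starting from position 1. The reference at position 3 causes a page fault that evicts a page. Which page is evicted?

0

pos 1: 0: miss, frames [0]
pos 2: 9: miss, frames [0, 9]
pos 3: 7: miss, evict 0, frames [9, 7]
At position 3, page 0 is evicted.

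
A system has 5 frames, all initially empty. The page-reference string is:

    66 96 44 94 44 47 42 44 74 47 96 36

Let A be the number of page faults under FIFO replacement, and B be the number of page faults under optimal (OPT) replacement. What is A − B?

1

Under FIFO: F F F F . F F . F . F F → 9 faults.
Under OPT: F F F F . F F . F . . F → 8 faults.
A − B = 9 − 8 = 1.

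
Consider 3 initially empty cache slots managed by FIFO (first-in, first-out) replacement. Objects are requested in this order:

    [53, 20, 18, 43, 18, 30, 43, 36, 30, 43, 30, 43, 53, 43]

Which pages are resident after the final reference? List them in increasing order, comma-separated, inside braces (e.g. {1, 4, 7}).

53 → fault, frames (53)
20 → fault, frames (53 20)
18 → fault, frames (53 20 18)
43 → fault, evict 53, frames (20 18 43)
18 → hit
30 → fault, evict 20, frames (18 43 30)
43 → hit
36 → fault, evict 18, frames (43 30 36)
30 → hit
43 → hit
30 → hit
43 → hit
53 → fault, evict 43, frames (30 36 53)
43 → fault, evict 30, frames (36 53 43)

{36, 43, 53}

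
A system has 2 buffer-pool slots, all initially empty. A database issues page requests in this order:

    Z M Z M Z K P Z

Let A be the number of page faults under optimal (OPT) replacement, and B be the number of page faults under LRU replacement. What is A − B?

Under OPT: F F . . . F F . → 4 faults.
Under LRU: F F . . . F F F → 5 faults.
A − B = 4 − 5 = -1.

-1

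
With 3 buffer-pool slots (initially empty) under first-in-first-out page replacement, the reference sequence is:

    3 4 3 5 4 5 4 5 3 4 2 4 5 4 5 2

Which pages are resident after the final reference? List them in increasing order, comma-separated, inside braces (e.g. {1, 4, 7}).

{2, 4, 5}

3: fault, frames (3)
4: fault, frames (3 4)
3: hit
5: fault, frames (3 4 5)
4: hit
5: hit
4: hit
5: hit
3: hit
4: hit
2: fault, evict 3, frames (4 5 2)
4: hit
5: hit
4: hit
5: hit
2: hit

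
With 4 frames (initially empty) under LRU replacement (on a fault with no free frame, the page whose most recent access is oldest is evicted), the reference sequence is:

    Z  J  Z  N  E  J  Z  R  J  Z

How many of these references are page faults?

Z → fault, frames [Z]
J → fault, frames [Z, J]
Z → hit
N → fault, frames [J, Z, N]
E → fault, frames [J, Z, N, E]
J → hit
Z → hit
R → fault, evict N, frames [E, J, Z, R]
J → hit
Z → hit
Page faults: 5.

5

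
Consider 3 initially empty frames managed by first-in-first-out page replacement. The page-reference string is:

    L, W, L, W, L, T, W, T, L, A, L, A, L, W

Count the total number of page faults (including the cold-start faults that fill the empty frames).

L → fault, frames [L]
W → fault, frames [L, W]
L → hit
W → hit
L → hit
T → fault, frames [L, W, T]
W → hit
T → hit
L → hit
A → fault, evict L, frames [W, T, A]
L → fault, evict W, frames [T, A, L]
A → hit
L → hit
W → fault, evict T, frames [A, L, W]
Page faults: 6.

6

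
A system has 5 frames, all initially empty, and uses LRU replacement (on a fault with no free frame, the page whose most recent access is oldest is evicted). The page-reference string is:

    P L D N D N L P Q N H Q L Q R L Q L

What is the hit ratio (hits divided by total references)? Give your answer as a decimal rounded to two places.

0.61

P → miss, frames (P)
L → miss, frames (P L)
D → miss, frames (P L D)
N → miss, frames (P L D N)
D → hit
N → hit
L → hit
P → hit
Q → miss, frames (D N L P Q)
N → hit
H → miss, evict D, frames (L P Q N H)
Q → hit
L → hit
Q → hit
R → miss, evict P, frames (N H L Q R)
L → hit
Q → hit
L → hit
Hits: 11 of 18 references → 11/18 = 0.6111.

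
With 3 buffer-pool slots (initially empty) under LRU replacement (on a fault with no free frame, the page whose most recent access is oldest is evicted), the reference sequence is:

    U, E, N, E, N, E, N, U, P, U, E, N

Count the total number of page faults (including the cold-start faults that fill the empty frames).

6

U: miss, frames [U]
E: miss, frames [U, E]
N: miss, frames [U, E, N]
E: hit
N: hit
E: hit
N: hit
U: hit
P: miss, evict E, frames [N, U, P]
U: hit
E: miss, evict N, frames [P, U, E]
N: miss, evict P, frames [U, E, N]
Page faults: 6.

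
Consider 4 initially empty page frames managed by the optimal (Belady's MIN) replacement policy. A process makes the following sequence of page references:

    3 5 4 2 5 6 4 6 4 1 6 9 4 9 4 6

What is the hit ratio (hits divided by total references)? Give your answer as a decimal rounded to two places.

3 → fault, frames [3]
5 → fault, frames [3, 5]
4 → fault, frames [3, 5, 4]
2 → fault, frames [3, 5, 4, 2]
5 → hit
6 → fault, evict 2, frames [3, 5, 4, 6]
4 → hit
6 → hit
4 → hit
1 → fault, evict 5, frames [3, 4, 6, 1]
6 → hit
9 → fault, evict 1, frames [3, 4, 6, 9]
4 → hit
9 → hit
4 → hit
6 → hit
Hits: 9 of 16 references → 9/16 = 0.5625.

0.56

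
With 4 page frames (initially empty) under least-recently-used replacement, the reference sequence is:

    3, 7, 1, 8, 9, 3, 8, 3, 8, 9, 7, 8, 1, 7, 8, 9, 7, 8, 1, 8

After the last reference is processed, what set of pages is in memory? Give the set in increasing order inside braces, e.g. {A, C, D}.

{1, 7, 8, 9}

3 -> miss, frames (3)
7 -> miss, frames (3 7)
1 -> miss, frames (3 7 1)
8 -> miss, frames (3 7 1 8)
9 -> miss, evict 3, frames (7 1 8 9)
3 -> miss, evict 7, frames (1 8 9 3)
8 -> hit
3 -> hit
8 -> hit
9 -> hit
7 -> miss, evict 1, frames (3 8 9 7)
8 -> hit
1 -> miss, evict 3, frames (9 7 8 1)
7 -> hit
8 -> hit
9 -> hit
7 -> hit
8 -> hit
1 -> hit
8 -> hit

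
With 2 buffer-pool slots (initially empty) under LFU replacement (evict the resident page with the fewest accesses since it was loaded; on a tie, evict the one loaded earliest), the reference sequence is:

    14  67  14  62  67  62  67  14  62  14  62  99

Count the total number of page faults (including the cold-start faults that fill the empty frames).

14: fault, frames {14}
67: fault, frames {14,67}
14: hit
62: fault, evict 67, frames {14,62}
67: fault, evict 62, frames {14,67}
62: fault, evict 67, frames {14,62}
67: fault, evict 62, frames {14,67}
14: hit
62: fault, evict 67, frames {14,62}
14: hit
62: hit
99: fault, evict 62, frames {14,99}
Page faults: 8.

8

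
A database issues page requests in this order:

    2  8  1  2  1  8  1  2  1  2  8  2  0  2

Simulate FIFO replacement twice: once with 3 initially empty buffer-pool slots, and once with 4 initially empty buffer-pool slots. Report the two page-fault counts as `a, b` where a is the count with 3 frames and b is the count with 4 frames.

5, 4

3 frames: F F F . . . . . . . . . F F → 5 faults.
4 frames: F F F . . . . . . . . . F . → 4 faults.
4 < 5: adding a frame reduced faults, as is typical.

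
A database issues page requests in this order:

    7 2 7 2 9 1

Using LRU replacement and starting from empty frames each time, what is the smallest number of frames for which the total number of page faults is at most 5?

2

f=1: 6 faults
f=2: 4 faults
f=3: 4 faults
f=4: 4 faults
Smallest f with faults ≤ 5 is 2.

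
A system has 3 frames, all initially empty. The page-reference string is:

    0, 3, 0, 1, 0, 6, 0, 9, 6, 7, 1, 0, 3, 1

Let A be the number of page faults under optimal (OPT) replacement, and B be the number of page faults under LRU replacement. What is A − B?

Under OPT: F F . F . F . F . F . F F . → 8 faults.
Under LRU: F F . F . F . F . F F F F . → 9 faults.
A − B = 8 − 9 = -1.

-1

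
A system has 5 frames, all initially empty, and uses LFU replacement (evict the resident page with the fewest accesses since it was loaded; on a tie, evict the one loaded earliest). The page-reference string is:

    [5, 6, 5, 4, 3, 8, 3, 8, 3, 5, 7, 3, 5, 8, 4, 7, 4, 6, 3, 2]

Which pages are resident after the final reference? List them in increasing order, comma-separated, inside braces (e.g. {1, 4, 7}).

5 -> miss, frames {5}
6 -> miss, frames {5,6}
5 -> hit
4 -> miss, frames {5,6,4}
3 -> miss, frames {5,6,4,3}
8 -> miss, frames {5,6,4,3,8}
3 -> hit
8 -> hit
3 -> hit
5 -> hit
7 -> miss, evict 6, frames {5,4,3,8,7}
3 -> hit
5 -> hit
8 -> hit
4 -> hit
7 -> hit
4 -> hit
6 -> miss, evict 7, frames {5,4,3,8,6}
3 -> hit
2 -> miss, evict 6, frames {5,4,3,8,2}

{2, 3, 4, 5, 8}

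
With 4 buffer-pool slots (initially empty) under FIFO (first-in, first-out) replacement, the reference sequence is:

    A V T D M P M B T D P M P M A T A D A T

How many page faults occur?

14

A → miss, frames {A}
V → miss, frames {A,V}
T → miss, frames {A,V,T}
D → miss, frames {A,V,T,D}
M → miss, evict A, frames {V,T,D,M}
P → miss, evict V, frames {T,D,M,P}
M → hit
B → miss, evict T, frames {D,M,P,B}
T → miss, evict D, frames {M,P,B,T}
D → miss, evict M, frames {P,B,T,D}
P → hit
M → miss, evict P, frames {B,T,D,M}
P → miss, evict B, frames {T,D,M,P}
M → hit
A → miss, evict T, frames {D,M,P,A}
T → miss, evict D, frames {M,P,A,T}
A → hit
D → miss, evict M, frames {P,A,T,D}
A → hit
T → hit
Page faults: 14.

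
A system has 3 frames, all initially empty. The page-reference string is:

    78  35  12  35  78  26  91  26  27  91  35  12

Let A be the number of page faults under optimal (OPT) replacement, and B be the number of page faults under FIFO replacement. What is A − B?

Under OPT: F F F . . F F . F . . F → 7 faults.
Under FIFO: F F F . . F F . F . F F → 8 faults.
A − B = 7 − 8 = -1.

-1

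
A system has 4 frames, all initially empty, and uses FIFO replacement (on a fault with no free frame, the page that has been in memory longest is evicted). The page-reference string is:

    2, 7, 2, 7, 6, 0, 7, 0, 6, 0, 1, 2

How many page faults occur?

6

2: fault, frames {2}
7: fault, frames {2,7}
2: hit
7: hit
6: fault, frames {2,7,6}
0: fault, frames {2,7,6,0}
7: hit
0: hit
6: hit
0: hit
1: fault, evict 2, frames {7,6,0,1}
2: fault, evict 7, frames {6,0,1,2}
Page faults: 6.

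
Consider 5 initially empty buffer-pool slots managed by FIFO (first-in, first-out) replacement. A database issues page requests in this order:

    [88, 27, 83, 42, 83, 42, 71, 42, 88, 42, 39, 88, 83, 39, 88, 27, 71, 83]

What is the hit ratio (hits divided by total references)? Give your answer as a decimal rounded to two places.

88 → miss, frames (88)
27 → miss, frames (88 27)
83 → miss, frames (88 27 83)
42 → miss, frames (88 27 83 42)
83 → hit
42 → hit
71 → miss, frames (88 27 83 42 71)
42 → hit
88 → hit
42 → hit
39 → miss, evict 88, frames (27 83 42 71 39)
88 → miss, evict 27, frames (83 42 71 39 88)
83 → hit
39 → hit
88 → hit
27 → miss, evict 83, frames (42 71 39 88 27)
71 → hit
83 → miss, evict 42, frames (71 39 88 27 83)
Hits: 9 of 18 references → 9/18 = 0.5000.

0.50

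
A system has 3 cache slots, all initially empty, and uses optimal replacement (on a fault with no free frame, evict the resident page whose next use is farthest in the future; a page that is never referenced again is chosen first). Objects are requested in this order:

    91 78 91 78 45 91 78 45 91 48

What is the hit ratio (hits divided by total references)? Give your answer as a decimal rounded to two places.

0.60

91 → miss, frames {91}
78 → miss, frames {91,78}
91 → hit
78 → hit
45 → miss, frames {91,78,45}
91 → hit
78 → hit
45 → hit
91 → hit
48 → miss, evict 45, frames {91,78,48}
Hits: 6 of 10 references → 6/10 = 0.6000.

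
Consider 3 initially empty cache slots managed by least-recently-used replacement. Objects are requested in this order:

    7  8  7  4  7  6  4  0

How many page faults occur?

7: fault, frames (7)
8: fault, frames (7 8)
7: hit
4: fault, frames (8 7 4)
7: hit
6: fault, evict 8, frames (4 7 6)
4: hit
0: fault, evict 7, frames (6 4 0)
Page faults: 5.

5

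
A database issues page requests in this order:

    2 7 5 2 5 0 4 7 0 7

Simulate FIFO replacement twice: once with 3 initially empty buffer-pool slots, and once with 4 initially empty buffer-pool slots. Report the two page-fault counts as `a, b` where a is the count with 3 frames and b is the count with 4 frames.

3 frames: F F F . . F F F . . → 6 faults.
4 frames: F F F . . F F . . . → 5 faults.
5 < 6: adding a frame reduced faults, as is typical.

6, 5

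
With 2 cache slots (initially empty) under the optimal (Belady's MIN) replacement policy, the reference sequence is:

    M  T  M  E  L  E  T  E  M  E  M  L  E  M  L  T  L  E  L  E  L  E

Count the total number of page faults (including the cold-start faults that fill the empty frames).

10

M -> fault, frames [M]
T -> fault, frames [M, T]
M -> hit
E -> fault, evict M, frames [T, E]
L -> fault, evict T, frames [E, L]
E -> hit
T -> fault, evict L, frames [E, T]
E -> hit
M -> fault, evict T, frames [E, M]
E -> hit
M -> hit
L -> fault, evict M, frames [E, L]
E -> hit
M -> fault, evict E, frames [L, M]
L -> hit
T -> fault, evict M, frames [L, T]
L -> hit
E -> fault, evict T, frames [L, E]
L -> hit
E -> hit
L -> hit
E -> hit
Page faults: 10.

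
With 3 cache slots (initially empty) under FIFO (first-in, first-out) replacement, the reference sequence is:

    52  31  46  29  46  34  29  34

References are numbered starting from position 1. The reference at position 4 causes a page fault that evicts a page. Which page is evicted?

pos 1: 52 → miss, frames {52}
pos 2: 31 → miss, frames {52,31}
pos 3: 46 → miss, frames {52,31,46}
pos 4: 29 → miss, evict 52, frames {31,46,29}
At position 4, page 52 is evicted.

52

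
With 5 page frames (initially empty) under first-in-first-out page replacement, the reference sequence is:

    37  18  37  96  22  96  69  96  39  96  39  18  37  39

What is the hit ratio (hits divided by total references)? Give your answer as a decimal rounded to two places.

0.50

37: miss, frames [37]
18: miss, frames [37, 18]
37: hit
96: miss, frames [37, 18, 96]
22: miss, frames [37, 18, 96, 22]
96: hit
69: miss, frames [37, 18, 96, 22, 69]
96: hit
39: miss, evict 37, frames [18, 96, 22, 69, 39]
96: hit
39: hit
18: hit
37: miss, evict 18, frames [96, 22, 69, 39, 37]
39: hit
Hits: 7 of 14 references → 7/14 = 0.5000.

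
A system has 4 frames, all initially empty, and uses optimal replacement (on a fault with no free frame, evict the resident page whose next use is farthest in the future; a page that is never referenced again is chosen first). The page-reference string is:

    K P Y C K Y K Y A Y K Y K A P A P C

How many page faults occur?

K: fault, frames (K)
P: fault, frames (K P)
Y: fault, frames (K P Y)
C: fault, frames (K P Y C)
K: hit
Y: hit
K: hit
Y: hit
A: fault, evict C, frames (K P Y A)
Y: hit
K: hit
Y: hit
K: hit
A: hit
P: hit
A: hit
P: hit
C: fault, evict A, frames (K P Y C)
Page faults: 6.

6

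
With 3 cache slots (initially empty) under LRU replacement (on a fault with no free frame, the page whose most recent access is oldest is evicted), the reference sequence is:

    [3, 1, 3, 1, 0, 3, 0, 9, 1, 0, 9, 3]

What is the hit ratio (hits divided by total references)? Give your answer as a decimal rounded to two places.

3 -> fault, frames {3}
1 -> fault, frames {3,1}
3 -> hit
1 -> hit
0 -> fault, frames {3,1,0}
3 -> hit
0 -> hit
9 -> fault, evict 1, frames {3,0,9}
1 -> fault, evict 3, frames {0,9,1}
0 -> hit
9 -> hit
3 -> fault, evict 1, frames {0,9,3}
Hits: 6 of 12 references → 6/12 = 0.5000.

0.50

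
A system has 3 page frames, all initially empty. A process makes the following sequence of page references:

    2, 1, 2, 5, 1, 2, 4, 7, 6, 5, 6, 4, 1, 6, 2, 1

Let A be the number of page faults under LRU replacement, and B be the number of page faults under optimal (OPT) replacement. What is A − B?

2

Under LRU: F F . F . . F F F F . F F . F . → 10 faults.
Under OPT: F F . F . . F F F . . . F . F . → 8 faults.
A − B = 10 − 8 = 2.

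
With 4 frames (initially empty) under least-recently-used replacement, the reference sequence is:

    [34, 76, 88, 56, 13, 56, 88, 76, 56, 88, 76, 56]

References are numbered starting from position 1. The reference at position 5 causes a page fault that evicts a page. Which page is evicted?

pos 1: 34: fault, frames {34}
pos 2: 76: fault, frames {34,76}
pos 3: 88: fault, frames {34,76,88}
pos 4: 56: fault, frames {34,76,88,56}
pos 5: 13: fault, evict 34, frames {76,88,56,13}
At position 5, page 34 is evicted.

34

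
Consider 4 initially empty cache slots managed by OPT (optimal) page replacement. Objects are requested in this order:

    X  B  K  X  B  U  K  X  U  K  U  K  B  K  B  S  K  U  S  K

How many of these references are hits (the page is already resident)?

X: miss, frames (X)
B: miss, frames (X B)
K: miss, frames (X B K)
X: hit
B: hit
U: miss, frames (X B K U)
K: hit
X: hit
U: hit
K: hit
U: hit
K: hit
B: hit
K: hit
B: hit
S: miss, evict B, frames (X K U S)
K: hit
U: hit
S: hit
K: hit
Hits: 15.

15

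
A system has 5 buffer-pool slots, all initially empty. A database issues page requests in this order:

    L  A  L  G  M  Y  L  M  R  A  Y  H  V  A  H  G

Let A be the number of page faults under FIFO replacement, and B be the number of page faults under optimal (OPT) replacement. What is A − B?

Under FIFO: F F . F F F . . F . . F F F . F → 10 faults.
Under OPT: F F . F F F . . F . . F F . . . → 8 faults.
A − B = 10 − 8 = 2.

2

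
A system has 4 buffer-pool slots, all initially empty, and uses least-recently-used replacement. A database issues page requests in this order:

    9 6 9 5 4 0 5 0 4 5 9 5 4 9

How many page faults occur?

9 → miss, frames {9}
6 → miss, frames {9,6}
9 → hit
5 → miss, frames {6,9,5}
4 → miss, frames {6,9,5,4}
0 → miss, evict 6, frames {9,5,4,0}
5 → hit
0 → hit
4 → hit
5 → hit
9 → hit
5 → hit
4 → hit
9 → hit
Page faults: 5.

5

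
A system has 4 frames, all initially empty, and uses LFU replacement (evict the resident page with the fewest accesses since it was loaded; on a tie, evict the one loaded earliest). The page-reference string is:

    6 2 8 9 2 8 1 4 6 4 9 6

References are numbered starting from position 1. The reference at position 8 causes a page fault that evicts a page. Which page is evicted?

pos 1: 6 → fault, frames (6)
pos 2: 2 → fault, frames (6 2)
pos 3: 8 → fault, frames (6 2 8)
pos 4: 9 → fault, frames (6 2 8 9)
pos 5: 2 → hit
pos 6: 8 → hit
pos 7: 1 → fault, evict 6, frames (2 8 9 1)
pos 8: 4 → fault, evict 9, frames (2 8 1 4)
At position 8, page 9 is evicted.

9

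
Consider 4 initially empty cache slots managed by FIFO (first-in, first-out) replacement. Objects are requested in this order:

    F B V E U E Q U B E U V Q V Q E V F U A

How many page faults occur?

F: miss, frames [F]
B: miss, frames [F, B]
V: miss, frames [F, B, V]
E: miss, frames [F, B, V, E]
U: miss, evict F, frames [B, V, E, U]
E: hit
Q: miss, evict B, frames [V, E, U, Q]
U: hit
B: miss, evict V, frames [E, U, Q, B]
E: hit
U: hit
V: miss, evict E, frames [U, Q, B, V]
Q: hit
V: hit
Q: hit
E: miss, evict U, frames [Q, B, V, E]
V: hit
F: miss, evict Q, frames [B, V, E, F]
U: miss, evict B, frames [V, E, F, U]
A: miss, evict V, frames [E, F, U, A]
Page faults: 12.

12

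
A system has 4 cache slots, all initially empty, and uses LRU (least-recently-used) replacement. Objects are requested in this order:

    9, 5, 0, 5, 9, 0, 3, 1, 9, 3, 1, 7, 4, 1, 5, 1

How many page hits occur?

9 → miss, frames {9}
5 → miss, frames {9,5}
0 → miss, frames {9,5,0}
5 → hit
9 → hit
0 → hit
3 → miss, frames {5,9,0,3}
1 → miss, evict 5, frames {9,0,3,1}
9 → hit
3 → hit
1 → hit
7 → miss, evict 0, frames {9,3,1,7}
4 → miss, evict 9, frames {3,1,7,4}
1 → hit
5 → miss, evict 3, frames {7,4,1,5}
1 → hit
Hits: 8.

8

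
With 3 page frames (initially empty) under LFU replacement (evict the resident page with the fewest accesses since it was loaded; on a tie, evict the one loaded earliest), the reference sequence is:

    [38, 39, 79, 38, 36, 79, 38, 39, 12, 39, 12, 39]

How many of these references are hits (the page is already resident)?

3

38: fault, frames (38)
39: fault, frames (38 39)
79: fault, frames (38 39 79)
38: hit
36: fault, evict 39, frames (38 79 36)
79: hit
38: hit
39: fault, evict 36, frames (38 79 39)
12: fault, evict 39, frames (38 79 12)
39: fault, evict 12, frames (38 79 39)
12: fault, evict 39, frames (38 79 12)
39: fault, evict 12, frames (38 79 39)
Hits: 3.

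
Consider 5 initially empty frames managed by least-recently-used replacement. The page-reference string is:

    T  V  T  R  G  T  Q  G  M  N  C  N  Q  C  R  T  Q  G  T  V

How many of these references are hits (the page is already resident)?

T → miss, frames [T]
V → miss, frames [T, V]
T → hit
R → miss, frames [V, T, R]
G → miss, frames [V, T, R, G]
T → hit
Q → miss, frames [V, R, G, T, Q]
G → hit
M → miss, evict V, frames [R, T, Q, G, M]
N → miss, evict R, frames [T, Q, G, M, N]
C → miss, evict T, frames [Q, G, M, N, C]
N → hit
Q → hit
C → hit
R → miss, evict G, frames [M, N, Q, C, R]
T → miss, evict M, frames [N, Q, C, R, T]
Q → hit
G → miss, evict N, frames [C, R, T, Q, G]
T → hit
V → miss, evict C, frames [R, Q, G, T, V]
Hits: 8.

8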